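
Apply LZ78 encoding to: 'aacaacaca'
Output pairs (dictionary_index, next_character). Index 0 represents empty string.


LZ78 encoding steps:
Dictionary: {0: ''}
Step 1: w='' (idx 0), next='a' -> output (0, 'a'), add 'a' as idx 1
Step 2: w='a' (idx 1), next='c' -> output (1, 'c'), add 'ac' as idx 2
Step 3: w='a' (idx 1), next='a' -> output (1, 'a'), add 'aa' as idx 3
Step 4: w='' (idx 0), next='c' -> output (0, 'c'), add 'c' as idx 4
Step 5: w='ac' (idx 2), next='a' -> output (2, 'a'), add 'aca' as idx 5


Encoded: [(0, 'a'), (1, 'c'), (1, 'a'), (0, 'c'), (2, 'a')]


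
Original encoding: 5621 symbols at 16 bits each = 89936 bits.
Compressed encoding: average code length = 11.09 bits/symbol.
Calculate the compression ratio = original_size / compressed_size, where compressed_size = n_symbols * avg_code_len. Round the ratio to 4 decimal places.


original_size = n_symbols * orig_bits = 5621 * 16 = 89936 bits
compressed_size = n_symbols * avg_code_len = 5621 * 11.09 = 62336.89 bits
ratio = original_size / compressed_size = 89936 / 62336.89 = 1.4427

Compression ratio = 1.4427


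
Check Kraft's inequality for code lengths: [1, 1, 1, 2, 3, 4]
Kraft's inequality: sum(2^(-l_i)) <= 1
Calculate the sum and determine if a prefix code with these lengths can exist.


Sum = 2^(-1) + 2^(-1) + 2^(-1) + 2^(-2) + 2^(-3) + 2^(-4)
    = 0.5 + 0.5 + 0.5 + 0.25 + 0.125 + 0.0625
    = 31/16 = 1.9375
Since 1.9375 > 1, Kraft's inequality is NOT satisfied.
A prefix code with these lengths CANNOT exist.

Kraft sum = 1.9375. Not satisfied.


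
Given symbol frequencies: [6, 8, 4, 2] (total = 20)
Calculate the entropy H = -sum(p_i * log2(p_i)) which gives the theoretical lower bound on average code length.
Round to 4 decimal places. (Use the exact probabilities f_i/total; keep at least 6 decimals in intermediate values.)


Per-symbol terms -p_i * log2(p_i) with p_i = f_i/20:
  p = 6/20 = 0.300000: log2(p) = -1.736966, -p*log2(p) = 0.521090
  p = 8/20 = 0.400000: log2(p) = -1.321928, -p*log2(p) = 0.528771
  p = 4/20 = 0.200000: log2(p) = -2.321928, -p*log2(p) = 0.464386
  p = 2/20 = 0.100000: log2(p) = -3.321928, -p*log2(p) = 0.332193
H = 0.521090 + 0.528771 + 0.464386 + 0.332193 = 1.846440

H = 1.8464 bits/symbol


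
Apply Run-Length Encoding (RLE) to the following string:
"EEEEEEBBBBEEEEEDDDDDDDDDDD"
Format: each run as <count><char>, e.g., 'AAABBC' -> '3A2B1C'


Scanning runs left to right:
  i=0: run of 'E' x 6 -> '6E'
  i=6: run of 'B' x 4 -> '4B'
  i=10: run of 'E' x 5 -> '5E'
  i=15: run of 'D' x 11 -> '11D'

RLE = 6E4B5E11D


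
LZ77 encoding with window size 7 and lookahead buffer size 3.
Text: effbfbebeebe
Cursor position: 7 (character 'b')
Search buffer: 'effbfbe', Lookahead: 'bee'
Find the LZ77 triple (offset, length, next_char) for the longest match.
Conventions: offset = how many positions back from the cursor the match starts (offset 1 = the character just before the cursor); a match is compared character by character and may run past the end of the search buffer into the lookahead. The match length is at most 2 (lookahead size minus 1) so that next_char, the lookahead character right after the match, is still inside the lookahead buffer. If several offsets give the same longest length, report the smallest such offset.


Try each offset into the search buffer:
  offset=1 (pos 6, char 'e'): match length 0
  offset=2 (pos 5, char 'b'): match length 2
  offset=3 (pos 4, char 'f'): match length 0
  offset=4 (pos 3, char 'b'): match length 1
  offset=5 (pos 2, char 'f'): match length 0
  offset=6 (pos 1, char 'f'): match length 0
  offset=7 (pos 0, char 'e'): match length 0
Longest match has length 2 at offset 2.
next_char = character at position 7 + 2 = 9 -> 'e'

Best match: offset=2, length=2 (matching 'be' starting at position 5)
LZ77 triple: (2, 2, 'e')


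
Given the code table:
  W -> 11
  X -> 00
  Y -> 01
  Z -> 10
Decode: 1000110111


Decoding:
10 -> Z
00 -> X
11 -> W
01 -> Y
11 -> W


Result: ZXWYW


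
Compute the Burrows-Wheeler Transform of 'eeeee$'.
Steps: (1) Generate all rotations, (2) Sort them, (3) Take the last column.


Rotations (sorted):
  0: $eeeee -> last char: e
  1: e$eeee -> last char: e
  2: ee$eee -> last char: e
  3: eee$ee -> last char: e
  4: eeee$e -> last char: e
  5: eeeee$ -> last char: $


BWT = eeeee$


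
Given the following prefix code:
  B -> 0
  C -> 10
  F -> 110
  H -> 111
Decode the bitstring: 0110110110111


Decoding step by step:
Bits 0 -> B
Bits 110 -> F
Bits 110 -> F
Bits 110 -> F
Bits 111 -> H


Decoded message: BFFFH


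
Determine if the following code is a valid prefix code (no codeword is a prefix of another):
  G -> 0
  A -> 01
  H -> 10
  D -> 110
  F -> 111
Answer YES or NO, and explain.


Checking each pair (does one codeword prefix another?):
  G='0' vs A='01': prefix -- VIOLATION

NO -- this is NOT a valid prefix code. G (0) is a prefix of A (01).


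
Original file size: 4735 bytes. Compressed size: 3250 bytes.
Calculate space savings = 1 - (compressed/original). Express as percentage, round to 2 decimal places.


ratio = compressed/original = 3250/4735 = 0.686378
savings = 1 - ratio = 1 - 0.686378 = 0.313622
as a percentage: 0.313622 * 100 = 31.36%

Space savings = 1 - 3250/4735 = 31.36%


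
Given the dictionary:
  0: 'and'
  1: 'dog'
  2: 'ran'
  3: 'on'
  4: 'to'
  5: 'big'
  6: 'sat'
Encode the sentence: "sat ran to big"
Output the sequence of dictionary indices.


Look up each word in the dictionary:
  'sat' -> 6
  'ran' -> 2
  'to' -> 4
  'big' -> 5

Encoded: [6, 2, 4, 5]


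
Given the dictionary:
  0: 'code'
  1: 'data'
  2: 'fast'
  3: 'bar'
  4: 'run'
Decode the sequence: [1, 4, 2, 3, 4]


Look up each index in the dictionary:
  1 -> 'data'
  4 -> 'run'
  2 -> 'fast'
  3 -> 'bar'
  4 -> 'run'

Decoded: "data run fast bar run"


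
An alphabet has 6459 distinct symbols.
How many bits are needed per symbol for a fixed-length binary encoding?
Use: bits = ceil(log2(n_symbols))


log2(6459) = 12.6571
Bracket: 2^12 = 4096 < 6459 <= 2^13 = 8192
So ceil(log2(6459)) = 13

bits = ceil(log2(6459)) = ceil(12.6571) = 13 bits


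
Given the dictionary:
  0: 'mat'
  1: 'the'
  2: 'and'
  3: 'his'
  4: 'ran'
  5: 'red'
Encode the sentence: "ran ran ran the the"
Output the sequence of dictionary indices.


Look up each word in the dictionary:
  'ran' -> 4
  'ran' -> 4
  'ran' -> 4
  'the' -> 1
  'the' -> 1

Encoded: [4, 4, 4, 1, 1]


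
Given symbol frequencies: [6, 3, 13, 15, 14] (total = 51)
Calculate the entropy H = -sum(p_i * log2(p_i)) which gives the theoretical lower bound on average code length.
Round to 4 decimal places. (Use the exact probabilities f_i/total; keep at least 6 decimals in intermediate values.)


Per-symbol terms -p_i * log2(p_i) with p_i = f_i/51:
  p = 6/51 = 0.117647: log2(p) = -3.087463, -p*log2(p) = 0.363231
  p = 3/51 = 0.058824: log2(p) = -4.087463, -p*log2(p) = 0.240439
  p = 13/51 = 0.254902: log2(p) = -1.971986, -p*log2(p) = 0.502663
  p = 15/51 = 0.294118: log2(p) = -1.765535, -p*log2(p) = 0.519275
  p = 14/51 = 0.274510: log2(p) = -1.865070, -p*log2(p) = 0.511980
H = 0.363231 + 0.240439 + 0.502663 + 0.519275 + 0.511980 = 2.137588

H = 2.1376 bits/symbol


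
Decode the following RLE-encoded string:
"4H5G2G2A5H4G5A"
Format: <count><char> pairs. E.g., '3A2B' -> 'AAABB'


Expanding each <count><char> pair:
  4H -> 'HHHH'
  5G -> 'GGGGG'
  2G -> 'GG'
  2A -> 'AA'
  5H -> 'HHHHH'
  4G -> 'GGGG'
  5A -> 'AAAAA'

Decoded = HHHHGGGGGGGAAHHHHHGGGGAAAAA


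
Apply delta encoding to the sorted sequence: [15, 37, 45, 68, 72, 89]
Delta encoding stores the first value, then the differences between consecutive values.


First value: 15
Deltas:
  37 - 15 = 22
  45 - 37 = 8
  68 - 45 = 23
  72 - 68 = 4
  89 - 72 = 17


Delta encoded: [15, 22, 8, 23, 4, 17]


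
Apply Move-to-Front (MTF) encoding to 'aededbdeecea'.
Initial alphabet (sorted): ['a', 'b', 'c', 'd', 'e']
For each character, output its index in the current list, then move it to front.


MTF encoding:
'a': index 0 in ['a', 'b', 'c', 'd', 'e'] -> ['a', 'b', 'c', 'd', 'e']
'e': index 4 in ['a', 'b', 'c', 'd', 'e'] -> ['e', 'a', 'b', 'c', 'd']
'd': index 4 in ['e', 'a', 'b', 'c', 'd'] -> ['d', 'e', 'a', 'b', 'c']
'e': index 1 in ['d', 'e', 'a', 'b', 'c'] -> ['e', 'd', 'a', 'b', 'c']
'd': index 1 in ['e', 'd', 'a', 'b', 'c'] -> ['d', 'e', 'a', 'b', 'c']
'b': index 3 in ['d', 'e', 'a', 'b', 'c'] -> ['b', 'd', 'e', 'a', 'c']
'd': index 1 in ['b', 'd', 'e', 'a', 'c'] -> ['d', 'b', 'e', 'a', 'c']
'e': index 2 in ['d', 'b', 'e', 'a', 'c'] -> ['e', 'd', 'b', 'a', 'c']
'e': index 0 in ['e', 'd', 'b', 'a', 'c'] -> ['e', 'd', 'b', 'a', 'c']
'c': index 4 in ['e', 'd', 'b', 'a', 'c'] -> ['c', 'e', 'd', 'b', 'a']
'e': index 1 in ['c', 'e', 'd', 'b', 'a'] -> ['e', 'c', 'd', 'b', 'a']
'a': index 4 in ['e', 'c', 'd', 'b', 'a'] -> ['a', 'e', 'c', 'd', 'b']


Output: [0, 4, 4, 1, 1, 3, 1, 2, 0, 4, 1, 4]


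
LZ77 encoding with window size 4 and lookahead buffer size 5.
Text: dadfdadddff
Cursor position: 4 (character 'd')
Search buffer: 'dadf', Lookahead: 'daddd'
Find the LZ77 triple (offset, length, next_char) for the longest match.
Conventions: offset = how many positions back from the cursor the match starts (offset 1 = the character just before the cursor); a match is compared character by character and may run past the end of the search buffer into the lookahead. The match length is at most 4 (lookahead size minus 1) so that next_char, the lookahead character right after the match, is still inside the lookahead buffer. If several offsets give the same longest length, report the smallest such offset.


Try each offset into the search buffer:
  offset=1 (pos 3, char 'f'): match length 0
  offset=2 (pos 2, char 'd'): match length 1
  offset=3 (pos 1, char 'a'): match length 0
  offset=4 (pos 0, char 'd'): match length 3
Longest match has length 3 at offset 4.
next_char = character at position 4 + 3 = 7 -> 'd'

Best match: offset=4, length=3 (matching 'dad' starting at position 0)
LZ77 triple: (4, 3, 'd')


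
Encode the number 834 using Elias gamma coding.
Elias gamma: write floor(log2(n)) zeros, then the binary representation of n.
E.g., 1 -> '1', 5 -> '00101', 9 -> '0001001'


num_bits = floor(log2(834)) + 1 = 10
leading_zeros = num_bits - 1 = 9
binary(834) = 1101000010

Elias gamma(834) = '000000000' + '1101000010' = 0000000001101000010 (19 bits)


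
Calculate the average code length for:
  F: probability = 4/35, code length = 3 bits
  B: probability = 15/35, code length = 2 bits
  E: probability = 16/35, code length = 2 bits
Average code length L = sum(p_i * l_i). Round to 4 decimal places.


Weighted contributions p_i * l_i:
  F: (4/35) * 3 = 12/35
  B: (15/35) * 2 = 30/35
  E: (16/35) * 2 = 32/35
Sum = (12 + 30 + 32)/35 = 74/35

L = 74/35 = 2.1143 bits/symbol


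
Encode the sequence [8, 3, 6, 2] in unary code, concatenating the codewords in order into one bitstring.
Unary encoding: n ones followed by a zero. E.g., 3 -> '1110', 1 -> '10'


Encode each number as n ones followed by a terminating 0:
  8 -> 111111110 (9 bits)
  3 -> 1110 (4 bits)
  6 -> 1111110 (7 bits)
  2 -> 110 (3 bits)
Total length = 9 + 4 + 7 + 3 = 23 bits.

Unary([8, 3, 6, 2]) = 11111111011101111110110 (23 bits)


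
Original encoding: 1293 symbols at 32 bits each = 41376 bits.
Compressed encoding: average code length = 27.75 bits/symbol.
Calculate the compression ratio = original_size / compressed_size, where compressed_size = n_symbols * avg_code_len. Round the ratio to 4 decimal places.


original_size = n_symbols * orig_bits = 1293 * 32 = 41376 bits
compressed_size = n_symbols * avg_code_len = 1293 * 27.75 = 35880.75 bits
ratio = original_size / compressed_size = 41376 / 35880.75 = 1.1532

Compression ratio = 1.1532


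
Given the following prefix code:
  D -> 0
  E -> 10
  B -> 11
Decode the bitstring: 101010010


Decoding step by step:
Bits 10 -> E
Bits 10 -> E
Bits 10 -> E
Bits 0 -> D
Bits 10 -> E


Decoded message: EEEDE


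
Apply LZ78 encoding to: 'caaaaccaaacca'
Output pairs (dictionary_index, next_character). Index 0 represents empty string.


LZ78 encoding steps:
Dictionary: {0: ''}
Step 1: w='' (idx 0), next='c' -> output (0, 'c'), add 'c' as idx 1
Step 2: w='' (idx 0), next='a' -> output (0, 'a'), add 'a' as idx 2
Step 3: w='a' (idx 2), next='a' -> output (2, 'a'), add 'aa' as idx 3
Step 4: w='a' (idx 2), next='c' -> output (2, 'c'), add 'ac' as idx 4
Step 5: w='c' (idx 1), next='a' -> output (1, 'a'), add 'ca' as idx 5
Step 6: w='aa' (idx 3), next='c' -> output (3, 'c'), add 'aac' as idx 6
Step 7: w='ca' (idx 5), end of input -> output (5, '')


Encoded: [(0, 'c'), (0, 'a'), (2, 'a'), (2, 'c'), (1, 'a'), (3, 'c'), (5, '')]


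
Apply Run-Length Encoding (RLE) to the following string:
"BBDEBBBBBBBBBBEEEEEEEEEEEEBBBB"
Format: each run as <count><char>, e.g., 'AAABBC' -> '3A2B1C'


Scanning runs left to right:
  i=0: run of 'B' x 2 -> '2B'
  i=2: run of 'D' x 1 -> '1D'
  i=3: run of 'E' x 1 -> '1E'
  i=4: run of 'B' x 10 -> '10B'
  i=14: run of 'E' x 12 -> '12E'
  i=26: run of 'B' x 4 -> '4B'

RLE = 2B1D1E10B12E4B


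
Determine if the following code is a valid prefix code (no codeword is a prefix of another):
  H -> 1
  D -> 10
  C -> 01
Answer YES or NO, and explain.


Checking each pair (does one codeword prefix another?):
  H='1' vs D='10': prefix -- VIOLATION

NO -- this is NOT a valid prefix code. H (1) is a prefix of D (10).


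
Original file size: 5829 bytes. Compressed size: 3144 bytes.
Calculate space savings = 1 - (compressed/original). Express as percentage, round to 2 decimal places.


ratio = compressed/original = 3144/5829 = 0.539372
savings = 1 - ratio = 1 - 0.539372 = 0.460628
as a percentage: 0.460628 * 100 = 46.06%

Space savings = 1 - 3144/5829 = 46.06%


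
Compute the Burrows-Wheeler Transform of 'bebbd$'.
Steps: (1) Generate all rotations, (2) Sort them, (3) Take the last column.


Rotations (sorted):
  0: $bebbd -> last char: d
  1: bbd$be -> last char: e
  2: bd$beb -> last char: b
  3: bebbd$ -> last char: $
  4: d$bebb -> last char: b
  5: ebbd$b -> last char: b


BWT = deb$bb


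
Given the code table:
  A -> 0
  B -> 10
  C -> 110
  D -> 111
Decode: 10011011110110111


Decoding:
10 -> B
0 -> A
110 -> C
111 -> D
10 -> B
110 -> C
111 -> D


Result: BACDBCD


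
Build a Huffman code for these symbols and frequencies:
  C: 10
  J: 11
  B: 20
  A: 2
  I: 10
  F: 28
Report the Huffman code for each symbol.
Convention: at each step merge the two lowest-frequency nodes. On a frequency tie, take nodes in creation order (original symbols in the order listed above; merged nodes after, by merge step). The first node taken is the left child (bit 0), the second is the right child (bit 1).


Huffman tree construction:
Step 1: Merge A(2) + C(10) = 12
Step 2: Merge I(10) + J(11) = 21
Step 3: Merge (A+C)(12) + B(20) = 32
Step 4: Merge (I+J)(21) + F(28) = 49
Step 5: Merge ((A+C)+B)(32) + ((I+J)+F)(49) = 81
Read each symbol's code off the tree from the root (left child = 0, right child = 1).

Codes:
  C: 001 (length 3)
  J: 101 (length 3)
  B: 01 (length 2)
  A: 000 (length 3)
  I: 100 (length 3)
  F: 11 (length 2)
Average code length: 195/81 = 2.4074 bits/symbol


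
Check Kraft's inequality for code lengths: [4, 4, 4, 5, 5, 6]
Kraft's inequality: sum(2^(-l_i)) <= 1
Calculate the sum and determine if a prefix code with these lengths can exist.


Sum = 2^(-4) + 2^(-4) + 2^(-4) + 2^(-5) + 2^(-5) + 2^(-6)
    = 0.0625 + 0.0625 + 0.0625 + 0.03125 + 0.03125 + 0.015625
    = 17/64 = 0.265625
Since 0.265625 <= 1, Kraft's inequality IS satisfied.
A prefix code with these lengths CAN exist.

Kraft sum = 0.265625. Satisfied.


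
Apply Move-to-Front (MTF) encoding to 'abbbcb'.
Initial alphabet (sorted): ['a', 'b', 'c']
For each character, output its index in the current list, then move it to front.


MTF encoding:
'a': index 0 in ['a', 'b', 'c'] -> ['a', 'b', 'c']
'b': index 1 in ['a', 'b', 'c'] -> ['b', 'a', 'c']
'b': index 0 in ['b', 'a', 'c'] -> ['b', 'a', 'c']
'b': index 0 in ['b', 'a', 'c'] -> ['b', 'a', 'c']
'c': index 2 in ['b', 'a', 'c'] -> ['c', 'b', 'a']
'b': index 1 in ['c', 'b', 'a'] -> ['b', 'c', 'a']


Output: [0, 1, 0, 0, 2, 1]


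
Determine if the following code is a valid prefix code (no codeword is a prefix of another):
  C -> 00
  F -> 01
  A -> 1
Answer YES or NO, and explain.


Checking each pair (does one codeword prefix another?):
  C='00' vs F='01': no prefix
  C='00' vs A='1': no prefix
  F='01' vs C='00': no prefix
  F='01' vs A='1': no prefix
  A='1' vs C='00': no prefix
  A='1' vs F='01': no prefix
No violation found over all pairs.

YES -- this is a valid prefix code. No codeword is a prefix of any other codeword.


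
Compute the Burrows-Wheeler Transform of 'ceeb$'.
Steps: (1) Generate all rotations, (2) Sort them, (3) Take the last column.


Rotations (sorted):
  0: $ceeb -> last char: b
  1: b$cee -> last char: e
  2: ceeb$ -> last char: $
  3: eb$ce -> last char: e
  4: eeb$c -> last char: c


BWT = be$ec


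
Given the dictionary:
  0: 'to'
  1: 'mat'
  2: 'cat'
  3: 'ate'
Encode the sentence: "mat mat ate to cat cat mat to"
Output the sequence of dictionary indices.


Look up each word in the dictionary:
  'mat' -> 1
  'mat' -> 1
  'ate' -> 3
  'to' -> 0
  'cat' -> 2
  'cat' -> 2
  'mat' -> 1
  'to' -> 0

Encoded: [1, 1, 3, 0, 2, 2, 1, 0]


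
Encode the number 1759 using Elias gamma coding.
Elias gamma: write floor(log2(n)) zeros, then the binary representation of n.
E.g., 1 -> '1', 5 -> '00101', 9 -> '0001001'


num_bits = floor(log2(1759)) + 1 = 11
leading_zeros = num_bits - 1 = 10
binary(1759) = 11011011111

Elias gamma(1759) = '0000000000' + '11011011111' = 000000000011011011111 (21 bits)


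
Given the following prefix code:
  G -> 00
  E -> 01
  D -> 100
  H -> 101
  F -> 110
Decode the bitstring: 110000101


Decoding step by step:
Bits 110 -> F
Bits 00 -> G
Bits 01 -> E
Bits 01 -> E


Decoded message: FGEE


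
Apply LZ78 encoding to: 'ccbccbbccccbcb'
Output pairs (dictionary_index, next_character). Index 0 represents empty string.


LZ78 encoding steps:
Dictionary: {0: ''}
Step 1: w='' (idx 0), next='c' -> output (0, 'c'), add 'c' as idx 1
Step 2: w='c' (idx 1), next='b' -> output (1, 'b'), add 'cb' as idx 2
Step 3: w='c' (idx 1), next='c' -> output (1, 'c'), add 'cc' as idx 3
Step 4: w='' (idx 0), next='b' -> output (0, 'b'), add 'b' as idx 4
Step 5: w='b' (idx 4), next='c' -> output (4, 'c'), add 'bc' as idx 5
Step 6: w='cc' (idx 3), next='c' -> output (3, 'c'), add 'ccc' as idx 6
Step 7: w='bc' (idx 5), next='b' -> output (5, 'b'), add 'bcb' as idx 7


Encoded: [(0, 'c'), (1, 'b'), (1, 'c'), (0, 'b'), (4, 'c'), (3, 'c'), (5, 'b')]


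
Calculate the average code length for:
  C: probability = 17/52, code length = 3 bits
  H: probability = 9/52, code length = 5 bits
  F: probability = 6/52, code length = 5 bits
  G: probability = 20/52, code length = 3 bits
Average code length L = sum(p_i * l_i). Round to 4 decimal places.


Weighted contributions p_i * l_i:
  C: (17/52) * 3 = 51/52
  H: (9/52) * 5 = 45/52
  F: (6/52) * 5 = 30/52
  G: (20/52) * 3 = 60/52
Sum = (51 + 45 + 30 + 60)/52 = 186/52

L = 186/52 = 3.5769 bits/symbol


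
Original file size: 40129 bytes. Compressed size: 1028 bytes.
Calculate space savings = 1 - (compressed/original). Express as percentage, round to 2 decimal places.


ratio = compressed/original = 1028/40129 = 0.025617
savings = 1 - ratio = 1 - 0.025617 = 0.974383
as a percentage: 0.974383 * 100 = 97.44%

Space savings = 1 - 1028/40129 = 97.44%


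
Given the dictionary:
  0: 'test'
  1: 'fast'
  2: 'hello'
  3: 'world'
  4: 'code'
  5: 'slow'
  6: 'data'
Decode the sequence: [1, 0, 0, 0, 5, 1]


Look up each index in the dictionary:
  1 -> 'fast'
  0 -> 'test'
  0 -> 'test'
  0 -> 'test'
  5 -> 'slow'
  1 -> 'fast'

Decoded: "fast test test test slow fast"


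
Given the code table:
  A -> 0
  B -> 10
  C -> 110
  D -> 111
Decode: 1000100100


Decoding:
10 -> B
0 -> A
0 -> A
10 -> B
0 -> A
10 -> B
0 -> A


Result: BAABABA


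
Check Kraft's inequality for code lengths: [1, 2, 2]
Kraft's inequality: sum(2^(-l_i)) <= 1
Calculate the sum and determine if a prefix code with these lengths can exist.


Sum = 2^(-1) + 2^(-2) + 2^(-2)
    = 0.5 + 0.25 + 0.25
    = 4/4 = 1.0
Since 1.0 <= 1, Kraft's inequality IS satisfied.
A prefix code with these lengths CAN exist.

Kraft sum = 1.0. Satisfied.


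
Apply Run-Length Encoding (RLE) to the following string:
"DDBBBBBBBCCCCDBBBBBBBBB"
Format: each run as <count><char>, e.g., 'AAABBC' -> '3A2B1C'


Scanning runs left to right:
  i=0: run of 'D' x 2 -> '2D'
  i=2: run of 'B' x 7 -> '7B'
  i=9: run of 'C' x 4 -> '4C'
  i=13: run of 'D' x 1 -> '1D'
  i=14: run of 'B' x 9 -> '9B'

RLE = 2D7B4C1D9B


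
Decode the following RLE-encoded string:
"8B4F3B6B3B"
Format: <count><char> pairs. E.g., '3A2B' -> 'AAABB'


Expanding each <count><char> pair:
  8B -> 'BBBBBBBB'
  4F -> 'FFFF'
  3B -> 'BBB'
  6B -> 'BBBBBB'
  3B -> 'BBB'

Decoded = BBBBBBBBFFFFBBBBBBBBBBBB


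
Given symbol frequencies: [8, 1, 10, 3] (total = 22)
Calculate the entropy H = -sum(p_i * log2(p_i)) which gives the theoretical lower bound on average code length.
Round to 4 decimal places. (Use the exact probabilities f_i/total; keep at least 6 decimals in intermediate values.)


Per-symbol terms -p_i * log2(p_i) with p_i = f_i/22:
  p = 8/22 = 0.363636: log2(p) = -1.459432, -p*log2(p) = 0.530702
  p = 1/22 = 0.045455: log2(p) = -4.459432, -p*log2(p) = 0.202701
  p = 10/22 = 0.454545: log2(p) = -1.137504, -p*log2(p) = 0.517047
  p = 3/22 = 0.136364: log2(p) = -2.874469, -p*log2(p) = 0.391973
H = 0.530702 + 0.202701 + 0.517047 + 0.391973 = 1.642423

H = 1.6424 bits/symbol


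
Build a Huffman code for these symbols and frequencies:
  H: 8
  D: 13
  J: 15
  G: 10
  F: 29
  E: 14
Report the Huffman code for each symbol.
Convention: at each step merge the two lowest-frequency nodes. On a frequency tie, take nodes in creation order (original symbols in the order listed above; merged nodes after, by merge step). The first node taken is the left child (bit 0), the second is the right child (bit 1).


Huffman tree construction:
Step 1: Merge H(8) + G(10) = 18
Step 2: Merge D(13) + E(14) = 27
Step 3: Merge J(15) + (H+G)(18) = 33
Step 4: Merge (D+E)(27) + F(29) = 56
Step 5: Merge (J+(H+G))(33) + ((D+E)+F)(56) = 89
Read each symbol's code off the tree from the root (left child = 0, right child = 1).

Codes:
  H: 010 (length 3)
  D: 100 (length 3)
  J: 00 (length 2)
  G: 011 (length 3)
  F: 11 (length 2)
  E: 101 (length 3)
Average code length: 223/89 = 2.5056 bits/symbol


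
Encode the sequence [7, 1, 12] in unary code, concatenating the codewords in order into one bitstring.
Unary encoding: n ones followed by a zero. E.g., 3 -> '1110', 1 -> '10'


Encode each number as n ones followed by a terminating 0:
  7 -> 11111110 (8 bits)
  1 -> 10 (2 bits)
  12 -> 1111111111110 (13 bits)
Total length = 8 + 2 + 13 = 23 bits.

Unary([7, 1, 12]) = 11111110101111111111110 (23 bits)


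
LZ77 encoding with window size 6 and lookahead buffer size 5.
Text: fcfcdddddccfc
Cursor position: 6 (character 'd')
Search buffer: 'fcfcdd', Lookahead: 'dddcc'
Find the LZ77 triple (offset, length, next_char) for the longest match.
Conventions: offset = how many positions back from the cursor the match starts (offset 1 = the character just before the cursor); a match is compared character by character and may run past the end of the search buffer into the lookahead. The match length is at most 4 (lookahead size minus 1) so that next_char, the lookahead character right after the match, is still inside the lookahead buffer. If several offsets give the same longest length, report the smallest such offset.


Try each offset into the search buffer:
  offset=1 (pos 5, char 'd'): match length 3
  offset=2 (pos 4, char 'd'): match length 3
  offset=3 (pos 3, char 'c'): match length 0
  offset=4 (pos 2, char 'f'): match length 0
  offset=5 (pos 1, char 'c'): match length 0
  offset=6 (pos 0, char 'f'): match length 0
Longest match has length 3, found at offsets 1, 2; take the smallest, offset 1.
next_char = character at position 6 + 3 = 9 -> 'c'

Best match: offset=1, length=3 (matching 'ddd' starting at position 5)
LZ77 triple: (1, 3, 'c')


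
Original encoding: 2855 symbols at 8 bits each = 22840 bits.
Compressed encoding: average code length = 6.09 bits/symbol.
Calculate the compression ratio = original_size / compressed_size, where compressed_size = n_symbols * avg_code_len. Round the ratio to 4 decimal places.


original_size = n_symbols * orig_bits = 2855 * 8 = 22840 bits
compressed_size = n_symbols * avg_code_len = 2855 * 6.09 = 17386.95 bits
ratio = original_size / compressed_size = 22840 / 17386.95 = 1.3136

Compression ratio = 1.3136


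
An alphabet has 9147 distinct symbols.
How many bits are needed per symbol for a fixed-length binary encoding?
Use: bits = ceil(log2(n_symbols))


log2(9147) = 13.1591
Bracket: 2^13 = 8192 < 9147 <= 2^14 = 16384
So ceil(log2(9147)) = 14

bits = ceil(log2(9147)) = ceil(13.1591) = 14 bits


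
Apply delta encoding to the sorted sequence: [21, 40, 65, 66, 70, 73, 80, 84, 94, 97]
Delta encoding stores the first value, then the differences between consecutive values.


First value: 21
Deltas:
  40 - 21 = 19
  65 - 40 = 25
  66 - 65 = 1
  70 - 66 = 4
  73 - 70 = 3
  80 - 73 = 7
  84 - 80 = 4
  94 - 84 = 10
  97 - 94 = 3


Delta encoded: [21, 19, 25, 1, 4, 3, 7, 4, 10, 3]


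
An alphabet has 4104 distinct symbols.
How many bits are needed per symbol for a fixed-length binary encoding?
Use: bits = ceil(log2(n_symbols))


log2(4104) = 12.0028
Bracket: 2^12 = 4096 < 4104 <= 2^13 = 8192
So ceil(log2(4104)) = 13

bits = ceil(log2(4104)) = ceil(12.0028) = 13 bits


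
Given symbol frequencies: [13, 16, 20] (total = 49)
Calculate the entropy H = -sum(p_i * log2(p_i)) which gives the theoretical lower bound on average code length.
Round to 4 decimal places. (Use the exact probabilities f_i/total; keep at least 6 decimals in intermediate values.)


Per-symbol terms -p_i * log2(p_i) with p_i = f_i/49:
  p = 13/49 = 0.265306: log2(p) = -1.914270, -p*log2(p) = 0.507868
  p = 16/49 = 0.326531: log2(p) = -1.614710, -p*log2(p) = 0.527252
  p = 20/49 = 0.408163: log2(p) = -1.292782, -p*log2(p) = 0.527666
H = 0.507868 + 0.527252 + 0.527666 = 1.562786

H = 1.5628 bits/symbol


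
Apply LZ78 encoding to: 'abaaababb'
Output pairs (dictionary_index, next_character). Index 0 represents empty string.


LZ78 encoding steps:
Dictionary: {0: ''}
Step 1: w='' (idx 0), next='a' -> output (0, 'a'), add 'a' as idx 1
Step 2: w='' (idx 0), next='b' -> output (0, 'b'), add 'b' as idx 2
Step 3: w='a' (idx 1), next='a' -> output (1, 'a'), add 'aa' as idx 3
Step 4: w='a' (idx 1), next='b' -> output (1, 'b'), add 'ab' as idx 4
Step 5: w='ab' (idx 4), next='b' -> output (4, 'b'), add 'abb' as idx 5


Encoded: [(0, 'a'), (0, 'b'), (1, 'a'), (1, 'b'), (4, 'b')]


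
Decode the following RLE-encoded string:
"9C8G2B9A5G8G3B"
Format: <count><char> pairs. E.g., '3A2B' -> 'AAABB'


Expanding each <count><char> pair:
  9C -> 'CCCCCCCCC'
  8G -> 'GGGGGGGG'
  2B -> 'BB'
  9A -> 'AAAAAAAAA'
  5G -> 'GGGGG'
  8G -> 'GGGGGGGG'
  3B -> 'BBB'

Decoded = CCCCCCCCCGGGGGGGGBBAAAAAAAAAGGGGGGGGGGGGGBBB


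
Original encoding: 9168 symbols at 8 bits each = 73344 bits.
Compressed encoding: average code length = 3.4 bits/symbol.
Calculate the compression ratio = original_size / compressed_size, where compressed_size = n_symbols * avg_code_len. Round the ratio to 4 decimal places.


original_size = n_symbols * orig_bits = 9168 * 8 = 73344 bits
compressed_size = n_symbols * avg_code_len = 9168 * 3.4 = 31171.2 bits
ratio = original_size / compressed_size = 73344 / 31171.2 = 2.3529

Compression ratio = 2.3529


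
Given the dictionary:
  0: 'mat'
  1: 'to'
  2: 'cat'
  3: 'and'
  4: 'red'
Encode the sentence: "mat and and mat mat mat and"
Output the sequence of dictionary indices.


Look up each word in the dictionary:
  'mat' -> 0
  'and' -> 3
  'and' -> 3
  'mat' -> 0
  'mat' -> 0
  'mat' -> 0
  'and' -> 3

Encoded: [0, 3, 3, 0, 0, 0, 3]


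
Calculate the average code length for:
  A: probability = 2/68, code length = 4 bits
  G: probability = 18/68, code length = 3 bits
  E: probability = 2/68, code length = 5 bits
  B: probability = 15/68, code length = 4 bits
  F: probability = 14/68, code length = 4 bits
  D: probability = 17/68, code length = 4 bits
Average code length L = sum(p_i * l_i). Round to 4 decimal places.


Weighted contributions p_i * l_i:
  A: (2/68) * 4 = 8/68
  G: (18/68) * 3 = 54/68
  E: (2/68) * 5 = 10/68
  B: (15/68) * 4 = 60/68
  F: (14/68) * 4 = 56/68
  D: (17/68) * 4 = 68/68
Sum = (8 + 54 + 10 + 60 + 56 + 68)/68 = 256/68

L = 256/68 = 3.7647 bits/symbol


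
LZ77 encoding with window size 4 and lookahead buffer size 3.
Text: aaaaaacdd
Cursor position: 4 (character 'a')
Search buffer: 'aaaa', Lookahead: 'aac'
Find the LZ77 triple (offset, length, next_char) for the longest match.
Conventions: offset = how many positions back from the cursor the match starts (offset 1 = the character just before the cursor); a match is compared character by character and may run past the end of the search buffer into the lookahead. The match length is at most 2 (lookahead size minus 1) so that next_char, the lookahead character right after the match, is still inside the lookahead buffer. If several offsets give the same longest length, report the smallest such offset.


Try each offset into the search buffer:
  offset=1 (pos 3, char 'a'): match length 2
  offset=2 (pos 2, char 'a'): match length 2
  offset=3 (pos 1, char 'a'): match length 2
  offset=4 (pos 0, char 'a'): match length 2
Longest match has length 2, found at offsets 1, 2, 3, 4; take the smallest, offset 1.
next_char = character at position 4 + 2 = 6 -> 'c'

Best match: offset=1, length=2 (matching 'aa' starting at position 3)
LZ77 triple: (1, 2, 'c')


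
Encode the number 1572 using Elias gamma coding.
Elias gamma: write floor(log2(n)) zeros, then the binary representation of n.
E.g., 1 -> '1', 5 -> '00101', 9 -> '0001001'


num_bits = floor(log2(1572)) + 1 = 11
leading_zeros = num_bits - 1 = 10
binary(1572) = 11000100100

Elias gamma(1572) = '0000000000' + '11000100100' = 000000000011000100100 (21 bits)


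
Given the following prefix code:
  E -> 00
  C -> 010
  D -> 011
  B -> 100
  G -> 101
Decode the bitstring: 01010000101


Decoding step by step:
Bits 010 -> C
Bits 100 -> B
Bits 00 -> E
Bits 101 -> G


Decoded message: CBEG


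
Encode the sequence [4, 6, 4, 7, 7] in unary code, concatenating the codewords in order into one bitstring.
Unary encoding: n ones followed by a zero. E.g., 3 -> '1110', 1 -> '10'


Encode each number as n ones followed by a terminating 0:
  4 -> 11110 (5 bits)
  6 -> 1111110 (7 bits)
  4 -> 11110 (5 bits)
  7 -> 11111110 (8 bits)
  7 -> 11111110 (8 bits)
Total length = 5 + 7 + 5 + 8 + 8 = 33 bits.

Unary([4, 6, 4, 7, 7]) = 111101111110111101111111011111110 (33 bits)


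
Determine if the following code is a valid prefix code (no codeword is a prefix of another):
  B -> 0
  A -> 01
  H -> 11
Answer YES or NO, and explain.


Checking each pair (does one codeword prefix another?):
  B='0' vs A='01': prefix -- VIOLATION

NO -- this is NOT a valid prefix code. B (0) is a prefix of A (01).


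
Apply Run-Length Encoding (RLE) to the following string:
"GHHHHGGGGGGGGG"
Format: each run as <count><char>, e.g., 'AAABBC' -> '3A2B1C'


Scanning runs left to right:
  i=0: run of 'G' x 1 -> '1G'
  i=1: run of 'H' x 4 -> '4H'
  i=5: run of 'G' x 9 -> '9G'

RLE = 1G4H9G


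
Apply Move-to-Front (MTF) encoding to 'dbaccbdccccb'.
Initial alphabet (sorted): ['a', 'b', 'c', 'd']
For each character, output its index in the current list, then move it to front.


MTF encoding:
'd': index 3 in ['a', 'b', 'c', 'd'] -> ['d', 'a', 'b', 'c']
'b': index 2 in ['d', 'a', 'b', 'c'] -> ['b', 'd', 'a', 'c']
'a': index 2 in ['b', 'd', 'a', 'c'] -> ['a', 'b', 'd', 'c']
'c': index 3 in ['a', 'b', 'd', 'c'] -> ['c', 'a', 'b', 'd']
'c': index 0 in ['c', 'a', 'b', 'd'] -> ['c', 'a', 'b', 'd']
'b': index 2 in ['c', 'a', 'b', 'd'] -> ['b', 'c', 'a', 'd']
'd': index 3 in ['b', 'c', 'a', 'd'] -> ['d', 'b', 'c', 'a']
'c': index 2 in ['d', 'b', 'c', 'a'] -> ['c', 'd', 'b', 'a']
'c': index 0 in ['c', 'd', 'b', 'a'] -> ['c', 'd', 'b', 'a']
'c': index 0 in ['c', 'd', 'b', 'a'] -> ['c', 'd', 'b', 'a']
'c': index 0 in ['c', 'd', 'b', 'a'] -> ['c', 'd', 'b', 'a']
'b': index 2 in ['c', 'd', 'b', 'a'] -> ['b', 'c', 'd', 'a']


Output: [3, 2, 2, 3, 0, 2, 3, 2, 0, 0, 0, 2]


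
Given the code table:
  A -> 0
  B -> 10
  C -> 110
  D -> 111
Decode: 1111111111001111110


Decoding:
111 -> D
111 -> D
111 -> D
10 -> B
0 -> A
111 -> D
111 -> D
0 -> A


Result: DDDBADDA


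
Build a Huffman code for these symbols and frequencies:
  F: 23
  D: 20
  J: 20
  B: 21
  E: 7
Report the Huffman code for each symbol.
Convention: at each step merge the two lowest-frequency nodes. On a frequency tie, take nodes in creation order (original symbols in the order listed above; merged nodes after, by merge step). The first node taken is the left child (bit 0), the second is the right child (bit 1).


Huffman tree construction:
Step 1: Merge E(7) + D(20) = 27
Step 2: Merge J(20) + B(21) = 41
Step 3: Merge F(23) + (E+D)(27) = 50
Step 4: Merge (J+B)(41) + (F+(E+D))(50) = 91
Read each symbol's code off the tree from the root (left child = 0, right child = 1).

Codes:
  F: 10 (length 2)
  D: 111 (length 3)
  J: 00 (length 2)
  B: 01 (length 2)
  E: 110 (length 3)
Average code length: 209/91 = 2.2967 bits/symbol


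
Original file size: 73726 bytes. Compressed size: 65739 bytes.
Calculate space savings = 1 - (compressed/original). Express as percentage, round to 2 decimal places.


ratio = compressed/original = 65739/73726 = 0.891666
savings = 1 - ratio = 1 - 0.891666 = 0.108334
as a percentage: 0.108334 * 100 = 10.83%

Space savings = 1 - 65739/73726 = 10.83%


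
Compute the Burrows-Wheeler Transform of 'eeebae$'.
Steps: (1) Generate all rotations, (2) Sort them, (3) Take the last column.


Rotations (sorted):
  0: $eeebae -> last char: e
  1: ae$eeeb -> last char: b
  2: bae$eee -> last char: e
  3: e$eeeba -> last char: a
  4: ebae$ee -> last char: e
  5: eebae$e -> last char: e
  6: eeebae$ -> last char: $


BWT = ebeaee$


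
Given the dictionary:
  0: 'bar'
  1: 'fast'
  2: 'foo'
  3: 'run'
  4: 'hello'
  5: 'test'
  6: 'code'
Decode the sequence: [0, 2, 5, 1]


Look up each index in the dictionary:
  0 -> 'bar'
  2 -> 'foo'
  5 -> 'test'
  1 -> 'fast'

Decoded: "bar foo test fast"


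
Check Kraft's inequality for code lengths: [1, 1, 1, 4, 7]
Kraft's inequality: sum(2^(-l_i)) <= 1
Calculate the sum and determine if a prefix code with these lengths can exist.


Sum = 2^(-1) + 2^(-1) + 2^(-1) + 2^(-4) + 2^(-7)
    = 0.5 + 0.5 + 0.5 + 0.0625 + 0.0078125
    = 201/128 = 1.5703125
Since 1.5703125 > 1, Kraft's inequality is NOT satisfied.
A prefix code with these lengths CANNOT exist.

Kraft sum = 1.5703125. Not satisfied.


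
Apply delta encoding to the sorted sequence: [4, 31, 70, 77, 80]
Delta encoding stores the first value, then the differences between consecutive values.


First value: 4
Deltas:
  31 - 4 = 27
  70 - 31 = 39
  77 - 70 = 7
  80 - 77 = 3


Delta encoded: [4, 27, 39, 7, 3]


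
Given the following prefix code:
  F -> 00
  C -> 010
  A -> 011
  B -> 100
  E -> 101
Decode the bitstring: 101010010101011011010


Decoding step by step:
Bits 101 -> E
Bits 010 -> C
Bits 010 -> C
Bits 101 -> E
Bits 011 -> A
Bits 011 -> A
Bits 010 -> C


Decoded message: ECCEAAC


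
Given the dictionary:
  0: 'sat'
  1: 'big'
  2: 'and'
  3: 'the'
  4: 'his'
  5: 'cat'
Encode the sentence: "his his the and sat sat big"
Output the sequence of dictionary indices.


Look up each word in the dictionary:
  'his' -> 4
  'his' -> 4
  'the' -> 3
  'and' -> 2
  'sat' -> 0
  'sat' -> 0
  'big' -> 1

Encoded: [4, 4, 3, 2, 0, 0, 1]


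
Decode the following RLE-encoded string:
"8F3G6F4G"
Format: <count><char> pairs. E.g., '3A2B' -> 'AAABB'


Expanding each <count><char> pair:
  8F -> 'FFFFFFFF'
  3G -> 'GGG'
  6F -> 'FFFFFF'
  4G -> 'GGGG'

Decoded = FFFFFFFFGGGFFFFFFGGGG


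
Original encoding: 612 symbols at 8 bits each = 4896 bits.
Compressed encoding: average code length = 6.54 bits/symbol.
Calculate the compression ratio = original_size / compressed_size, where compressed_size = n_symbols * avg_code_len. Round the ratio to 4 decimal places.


original_size = n_symbols * orig_bits = 612 * 8 = 4896 bits
compressed_size = n_symbols * avg_code_len = 612 * 6.54 = 4002.48 bits
ratio = original_size / compressed_size = 4896 / 4002.48 = 1.2232

Compression ratio = 1.2232


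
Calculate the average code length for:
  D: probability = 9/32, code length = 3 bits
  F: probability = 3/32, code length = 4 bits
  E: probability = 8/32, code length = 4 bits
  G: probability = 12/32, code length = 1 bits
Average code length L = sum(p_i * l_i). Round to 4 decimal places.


Weighted contributions p_i * l_i:
  D: (9/32) * 3 = 27/32
  F: (3/32) * 4 = 12/32
  E: (8/32) * 4 = 32/32
  G: (12/32) * 1 = 12/32
Sum = (27 + 12 + 32 + 12)/32 = 83/32

L = 83/32 = 2.5938 bits/symbol


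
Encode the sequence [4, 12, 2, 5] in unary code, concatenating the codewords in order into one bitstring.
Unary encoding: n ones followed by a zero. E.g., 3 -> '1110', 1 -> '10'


Encode each number as n ones followed by a terminating 0:
  4 -> 11110 (5 bits)
  12 -> 1111111111110 (13 bits)
  2 -> 110 (3 bits)
  5 -> 111110 (6 bits)
Total length = 5 + 13 + 3 + 6 = 27 bits.

Unary([4, 12, 2, 5]) = 111101111111111110110111110 (27 bits)


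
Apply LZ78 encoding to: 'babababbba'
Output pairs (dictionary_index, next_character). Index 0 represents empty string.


LZ78 encoding steps:
Dictionary: {0: ''}
Step 1: w='' (idx 0), next='b' -> output (0, 'b'), add 'b' as idx 1
Step 2: w='' (idx 0), next='a' -> output (0, 'a'), add 'a' as idx 2
Step 3: w='b' (idx 1), next='a' -> output (1, 'a'), add 'ba' as idx 3
Step 4: w='ba' (idx 3), next='b' -> output (3, 'b'), add 'bab' as idx 4
Step 5: w='b' (idx 1), next='b' -> output (1, 'b'), add 'bb' as idx 5
Step 6: w='a' (idx 2), end of input -> output (2, '')


Encoded: [(0, 'b'), (0, 'a'), (1, 'a'), (3, 'b'), (1, 'b'), (2, '')]


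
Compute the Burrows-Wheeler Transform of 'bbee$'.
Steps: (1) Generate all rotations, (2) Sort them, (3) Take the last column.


Rotations (sorted):
  0: $bbee -> last char: e
  1: bbee$ -> last char: $
  2: bee$b -> last char: b
  3: e$bbe -> last char: e
  4: ee$bb -> last char: b


BWT = e$beb


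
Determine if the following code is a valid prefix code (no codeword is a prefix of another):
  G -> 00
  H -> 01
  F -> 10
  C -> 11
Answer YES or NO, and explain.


Checking each pair (does one codeword prefix another?):
  G='00' vs H='01': no prefix
  G='00' vs F='10': no prefix
  G='00' vs C='11': no prefix
  H='01' vs G='00': no prefix
  H='01' vs F='10': no prefix
  H='01' vs C='11': no prefix
  F='10' vs G='00': no prefix
  F='10' vs H='01': no prefix
  F='10' vs C='11': no prefix
  C='11' vs G='00': no prefix
  C='11' vs H='01': no prefix
  C='11' vs F='10': no prefix
No violation found over all pairs.

YES -- this is a valid prefix code. No codeword is a prefix of any other codeword.


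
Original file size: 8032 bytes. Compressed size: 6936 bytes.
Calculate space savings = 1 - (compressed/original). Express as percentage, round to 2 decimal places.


ratio = compressed/original = 6936/8032 = 0.863546
savings = 1 - ratio = 1 - 0.863546 = 0.136454
as a percentage: 0.136454 * 100 = 13.65%

Space savings = 1 - 6936/8032 = 13.65%


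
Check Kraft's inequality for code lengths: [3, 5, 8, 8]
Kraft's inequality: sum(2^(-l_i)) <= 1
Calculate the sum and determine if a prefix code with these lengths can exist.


Sum = 2^(-3) + 2^(-5) + 2^(-8) + 2^(-8)
    = 0.125 + 0.03125 + 0.00390625 + 0.00390625
    = 42/256 = 0.1640625
Since 0.1640625 <= 1, Kraft's inequality IS satisfied.
A prefix code with these lengths CAN exist.

Kraft sum = 0.1640625. Satisfied.
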